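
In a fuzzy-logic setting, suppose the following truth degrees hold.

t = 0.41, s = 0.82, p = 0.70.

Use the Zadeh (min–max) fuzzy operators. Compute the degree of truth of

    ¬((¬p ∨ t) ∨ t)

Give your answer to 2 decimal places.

0.59

¬p = 1 − 0.70 = 0.30
¬p ∨ t = max(a, b) on (0.30, 0.41) = 0.41
(¬p ∨ t) ∨ t = max(a, b) on (0.41, 0.41) = 0.41
¬((¬p ∨ t) ∨ t) = 1 − 0.41 = 0.59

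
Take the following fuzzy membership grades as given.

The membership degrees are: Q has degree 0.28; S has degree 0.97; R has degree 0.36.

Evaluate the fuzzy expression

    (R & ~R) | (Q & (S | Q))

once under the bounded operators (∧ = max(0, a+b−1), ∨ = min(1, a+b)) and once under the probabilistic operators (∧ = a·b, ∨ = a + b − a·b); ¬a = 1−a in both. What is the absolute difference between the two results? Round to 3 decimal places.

0.161

Under bounded:
  ~R = 1 − 0.36 = 0.64
  R & ~R = max(0, a+b−1) on (0.36, 0.64) = 0.00
  S | Q = min(1, a+b) on (0.97, 0.28) = 1.00
  Q & (S | Q) = max(0, a+b−1) on (0.28, 1.00) = 0.28
  (R & ~R) | (Q & (S | Q)) = min(1, a+b) on (0.00, 0.28) = 0.28
  → value = 0.2800
Under probabilistic:
  ~R = 1 − 0.3600 = 0.6400
  R & ~R = a·b on (0.3600, 0.6400) = 0.2304
  S | Q = a + b − a·b on (0.9700, 0.2800) = 0.9784
  Q & (S | Q) = a·b on (0.2800, 0.9784) = 0.2740
  (R & ~R) | (Q & (S | Q)) = a + b − a·b on (0.2304, 0.2740) = 0.4412
  → value = 0.4412
|0.2800 − 0.4412| = 0.161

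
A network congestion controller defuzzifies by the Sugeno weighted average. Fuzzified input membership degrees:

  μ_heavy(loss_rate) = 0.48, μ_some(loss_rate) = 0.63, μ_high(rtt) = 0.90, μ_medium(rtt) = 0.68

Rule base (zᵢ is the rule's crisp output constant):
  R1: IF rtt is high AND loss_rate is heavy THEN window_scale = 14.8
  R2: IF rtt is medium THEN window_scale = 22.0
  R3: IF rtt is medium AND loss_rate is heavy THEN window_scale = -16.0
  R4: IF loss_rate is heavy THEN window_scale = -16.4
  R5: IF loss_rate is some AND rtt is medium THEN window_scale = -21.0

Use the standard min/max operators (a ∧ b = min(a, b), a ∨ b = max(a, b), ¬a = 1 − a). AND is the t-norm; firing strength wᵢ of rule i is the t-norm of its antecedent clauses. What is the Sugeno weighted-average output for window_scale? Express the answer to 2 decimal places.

-2.44

R1 (z=14.8): high=0.90, heavy=0.48; AND[min(a, b)] → w = 0.48
R2 (z=22.0): medium=0.68 → w = 0.68
R3 (z=-16.0): medium=0.68, heavy=0.48; AND[min(a, b)] → w = 0.48
R4 (z=-16.4): heavy=0.48 → w = 0.48
R5 (z=-21.0): some=0.63, medium=0.68; AND[min(a, b)] → w = 0.63
Weighted average = (0.48·14.8 + 0.68·22.0 + 0.48·-16.0 + 0.48·-16.4 + 0.63·-21.0) / (0.48 + 0.68 + 0.48 + 0.48 + 0.63)
  = -6.7180 / 2.7500 = -2.44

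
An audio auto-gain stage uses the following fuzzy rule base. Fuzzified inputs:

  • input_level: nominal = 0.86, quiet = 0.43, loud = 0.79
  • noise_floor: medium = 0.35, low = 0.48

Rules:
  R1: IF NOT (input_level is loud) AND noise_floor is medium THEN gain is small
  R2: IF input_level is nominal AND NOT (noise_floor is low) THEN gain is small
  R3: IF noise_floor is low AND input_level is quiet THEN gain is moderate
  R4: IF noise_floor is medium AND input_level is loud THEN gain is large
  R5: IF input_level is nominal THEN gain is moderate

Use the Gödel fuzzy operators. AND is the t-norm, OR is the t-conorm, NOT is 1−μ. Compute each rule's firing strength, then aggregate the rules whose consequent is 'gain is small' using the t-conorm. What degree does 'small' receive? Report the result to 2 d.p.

R1: ¬loud=1−0.79=0.21, medium=0.35; AND[min(a, b)] → w = 0.21
R2: nominal=0.86, ¬low=1−0.48=0.52; AND[min(a, b)] → w = 0.52
R3: low=0.48, quiet=0.43; AND[min(a, b)] → w = 0.43
R4: medium=0.35, loud=0.79; AND[min(a, b)] → w = 0.35
R5: nominal=0.86 → w = 0.86
Rules with consequent 'small': {R1, R2} → strengths 0.21, 0.52
Aggregate via t-conorm [max(a, b)]: 0.52

0.52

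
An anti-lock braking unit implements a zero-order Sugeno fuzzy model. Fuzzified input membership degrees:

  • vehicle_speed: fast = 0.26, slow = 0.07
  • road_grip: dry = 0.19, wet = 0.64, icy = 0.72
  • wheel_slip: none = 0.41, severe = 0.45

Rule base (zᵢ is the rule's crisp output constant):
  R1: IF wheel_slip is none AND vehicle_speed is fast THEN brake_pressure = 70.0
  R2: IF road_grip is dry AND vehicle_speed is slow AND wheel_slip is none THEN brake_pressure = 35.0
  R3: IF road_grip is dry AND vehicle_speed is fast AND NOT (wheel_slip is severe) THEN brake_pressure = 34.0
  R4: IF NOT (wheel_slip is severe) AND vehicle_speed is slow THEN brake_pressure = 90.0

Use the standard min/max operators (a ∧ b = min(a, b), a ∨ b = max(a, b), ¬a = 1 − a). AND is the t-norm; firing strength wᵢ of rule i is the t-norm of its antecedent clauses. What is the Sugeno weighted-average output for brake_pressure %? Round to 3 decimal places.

R1 (z=70.0): none=0.41, fast=0.26; AND[min(a, b)] → w = 0.26
R2 (z=35.0): dry=0.19, slow=0.07, none=0.41; AND[min(a, b)] → w = 0.07
R3 (z=34.0): dry=0.19, fast=0.26, ¬severe=1−0.45=0.55; AND[min(a, b)] → w = 0.19
R4 (z=90.0): ¬severe=1−0.45=0.55, slow=0.07; AND[min(a, b)] → w = 0.07
Weighted average = (0.26·70.0 + 0.07·35.0 + 0.19·34.0 + 0.07·90.0) / (0.26 + 0.07 + 0.19 + 0.07)
  = 33.4100 / 0.5900 = 56.627

56.627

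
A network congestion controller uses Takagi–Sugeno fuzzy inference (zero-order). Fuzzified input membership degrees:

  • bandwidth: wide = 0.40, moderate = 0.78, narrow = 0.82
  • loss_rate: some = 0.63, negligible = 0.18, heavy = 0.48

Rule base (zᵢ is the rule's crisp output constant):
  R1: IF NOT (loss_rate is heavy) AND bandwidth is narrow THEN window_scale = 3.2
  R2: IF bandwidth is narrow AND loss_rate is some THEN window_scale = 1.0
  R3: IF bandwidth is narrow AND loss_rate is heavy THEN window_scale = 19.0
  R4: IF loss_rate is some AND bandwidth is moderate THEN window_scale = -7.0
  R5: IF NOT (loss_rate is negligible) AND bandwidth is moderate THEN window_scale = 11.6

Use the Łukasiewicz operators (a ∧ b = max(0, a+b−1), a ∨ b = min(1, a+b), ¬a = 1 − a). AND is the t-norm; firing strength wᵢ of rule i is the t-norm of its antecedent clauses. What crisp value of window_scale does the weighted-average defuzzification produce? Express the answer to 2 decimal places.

5.39

R1 (z=3.2): ¬heavy=1−0.48=0.52, narrow=0.82; AND[max(0, a+b−1)] → w = 0.34
R2 (z=1.0): narrow=0.82, some=0.63; AND[max(0, a+b−1)] → w = 0.45
R3 (z=19.0): narrow=0.82, heavy=0.48; AND[max(0, a+b−1)] → w = 0.30
R4 (z=-7.0): some=0.63, moderate=0.78; AND[max(0, a+b−1)] → w = 0.41
R5 (z=11.6): ¬negligible=1−0.18=0.82, moderate=0.78; AND[max(0, a+b−1)] → w = 0.60
Weighted average = (0.34·3.2 + 0.45·1.0 + 0.30·19.0 + 0.41·-7.0 + 0.60·11.6) / (0.34 + 0.45 + 0.30 + 0.41 + 0.60)
  = 11.3280 / 2.1000 = 5.39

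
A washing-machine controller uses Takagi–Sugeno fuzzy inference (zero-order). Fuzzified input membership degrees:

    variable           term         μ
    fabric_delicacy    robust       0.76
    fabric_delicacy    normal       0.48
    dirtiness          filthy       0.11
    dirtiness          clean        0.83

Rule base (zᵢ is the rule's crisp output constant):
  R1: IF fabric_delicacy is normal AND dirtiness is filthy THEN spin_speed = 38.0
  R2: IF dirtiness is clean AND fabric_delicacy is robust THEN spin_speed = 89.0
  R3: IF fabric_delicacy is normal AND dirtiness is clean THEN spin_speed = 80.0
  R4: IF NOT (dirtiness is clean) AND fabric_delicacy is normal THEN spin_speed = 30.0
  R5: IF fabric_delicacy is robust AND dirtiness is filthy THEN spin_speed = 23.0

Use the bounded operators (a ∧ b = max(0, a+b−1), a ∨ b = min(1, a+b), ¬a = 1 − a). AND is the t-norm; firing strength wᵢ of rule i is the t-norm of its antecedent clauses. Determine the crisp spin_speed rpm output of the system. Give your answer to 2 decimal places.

85.90

R1 (z=38.0): normal=0.48, filthy=0.11; AND[max(0, a+b−1)] → w = 0.00
R2 (z=89.0): clean=0.83, robust=0.76; AND[max(0, a+b−1)] → w = 0.59
R3 (z=80.0): normal=0.48, clean=0.83; AND[max(0, a+b−1)] → w = 0.31
R4 (z=30.0): ¬clean=1−0.83=0.17, normal=0.48; AND[max(0, a+b−1)] → w = 0.00
R5 (z=23.0): robust=0.76, filthy=0.11; AND[max(0, a+b−1)] → w = 0.00
Weighted average = (0.00·38.0 + 0.59·89.0 + 0.31·80.0 + 0.00·30.0 + 0.00·23.0) / (0.00 + 0.59 + 0.31 + 0.00 + 0.00)
  = 77.3100 / 0.9000 = 85.90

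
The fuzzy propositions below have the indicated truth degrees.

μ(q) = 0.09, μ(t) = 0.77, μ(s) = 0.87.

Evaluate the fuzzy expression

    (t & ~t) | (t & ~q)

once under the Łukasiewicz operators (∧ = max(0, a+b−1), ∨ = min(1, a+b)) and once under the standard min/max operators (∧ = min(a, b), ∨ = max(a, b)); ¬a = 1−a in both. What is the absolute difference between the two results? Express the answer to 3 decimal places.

Under Łukasiewicz:
  ~t = 1 − 0.77 = 0.23
  t & ~t = max(0, a+b−1) on (0.77, 0.23) = 0.00
  ~q = 1 − 0.09 = 0.91
  t & ~q = max(0, a+b−1) on (0.77, 0.91) = 0.68
  (t & ~t) | (t & ~q) = min(1, a+b) on (0.00, 0.68) = 0.68
  → value = 0.6800
Under standard min/max:
  ~t = 1 − 0.77 = 0.23
  t & ~t = min(a, b) on (0.77, 0.23) = 0.23
  ~q = 1 − 0.09 = 0.91
  t & ~q = min(a, b) on (0.77, 0.91) = 0.77
  (t & ~t) | (t & ~q) = max(a, b) on (0.23, 0.77) = 0.77
  → value = 0.7700
|0.6800 − 0.7700| = 0.090

0.090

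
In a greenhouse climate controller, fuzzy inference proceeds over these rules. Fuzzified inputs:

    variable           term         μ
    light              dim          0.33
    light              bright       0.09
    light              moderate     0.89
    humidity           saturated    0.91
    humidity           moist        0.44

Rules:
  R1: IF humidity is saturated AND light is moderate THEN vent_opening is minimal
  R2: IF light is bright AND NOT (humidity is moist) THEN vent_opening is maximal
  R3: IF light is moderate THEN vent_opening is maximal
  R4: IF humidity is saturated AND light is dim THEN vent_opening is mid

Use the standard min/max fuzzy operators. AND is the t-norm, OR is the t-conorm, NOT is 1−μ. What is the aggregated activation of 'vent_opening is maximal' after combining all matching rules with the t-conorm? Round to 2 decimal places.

R1: saturated=0.91, moderate=0.89; AND[min(a, b)] → w = 0.89
R2: bright=0.09, ¬moist=1−0.44=0.56; AND[min(a, b)] → w = 0.09
R3: moderate=0.89 → w = 0.89
R4: saturated=0.91, dim=0.33; AND[min(a, b)] → w = 0.33
Rules with consequent 'maximal': {R2, R3} → strengths 0.09, 0.89
Aggregate via t-conorm [max(a, b)]: 0.89

0.89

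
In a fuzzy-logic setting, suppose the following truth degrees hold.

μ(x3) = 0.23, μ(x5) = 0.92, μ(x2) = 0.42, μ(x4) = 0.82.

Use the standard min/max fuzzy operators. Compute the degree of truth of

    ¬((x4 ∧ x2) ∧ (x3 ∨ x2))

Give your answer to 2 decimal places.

0.58

x4 ∧ x2 = min(a, b) on (0.82, 0.42) = 0.42
x3 ∨ x2 = max(a, b) on (0.23, 0.42) = 0.42
(x4 ∧ x2) ∧ (x3 ∨ x2) = min(a, b) on (0.42, 0.42) = 0.42
¬((x4 ∧ x2) ∧ (x3 ∨ x2)) = 1 − 0.42 = 0.58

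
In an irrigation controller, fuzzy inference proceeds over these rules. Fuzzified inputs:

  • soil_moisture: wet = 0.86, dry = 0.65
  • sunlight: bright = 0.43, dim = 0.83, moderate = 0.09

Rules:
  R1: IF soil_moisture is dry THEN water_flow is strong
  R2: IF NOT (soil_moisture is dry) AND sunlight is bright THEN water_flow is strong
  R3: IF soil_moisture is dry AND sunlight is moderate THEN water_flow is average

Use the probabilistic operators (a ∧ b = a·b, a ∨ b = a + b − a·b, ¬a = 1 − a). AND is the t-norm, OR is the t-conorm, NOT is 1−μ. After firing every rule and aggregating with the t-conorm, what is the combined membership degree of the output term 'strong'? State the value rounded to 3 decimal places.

R1: dry=0.65 → w = 0.6500
R2: ¬dry=1−0.65=0.35, bright=0.43; AND[a·b] → w = 0.1505
R3: dry=0.65, moderate=0.09; AND[a·b] → w = 0.0585
Rules with consequent 'strong': {R1, R2} → strengths 0.6500, 0.1505
Aggregate via t-conorm [a + b − a·b]: 0.7027

0.703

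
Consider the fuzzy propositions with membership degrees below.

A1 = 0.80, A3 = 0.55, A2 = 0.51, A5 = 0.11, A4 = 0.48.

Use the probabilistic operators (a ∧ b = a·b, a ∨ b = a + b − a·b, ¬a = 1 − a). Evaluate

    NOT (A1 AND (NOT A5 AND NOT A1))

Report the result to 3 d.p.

0.858

NOT A5 = 1 − 0.1100 = 0.8900
NOT A1 = 1 − 0.8000 = 0.2000
NOT A5 AND NOT A1 = a·b on (0.8900, 0.2000) = 0.1780
A1 AND (NOT A5 AND NOT A1) = a·b on (0.8000, 0.1780) = 0.1424
NOT (A1 AND (NOT A5 AND NOT A1)) = 1 − 0.1424 = 0.8576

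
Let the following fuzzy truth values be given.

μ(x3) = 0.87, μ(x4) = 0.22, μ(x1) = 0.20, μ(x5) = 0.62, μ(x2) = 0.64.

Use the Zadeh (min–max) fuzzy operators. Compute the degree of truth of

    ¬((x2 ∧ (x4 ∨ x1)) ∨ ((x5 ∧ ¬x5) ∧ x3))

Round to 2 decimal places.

x4 ∨ x1 = max(a, b) on (0.22, 0.20) = 0.22
x2 ∧ (x4 ∨ x1) = min(a, b) on (0.64, 0.22) = 0.22
¬x5 = 1 − 0.62 = 0.38
x5 ∧ ¬x5 = min(a, b) on (0.62, 0.38) = 0.38
(x5 ∧ ¬x5) ∧ x3 = min(a, b) on (0.38, 0.87) = 0.38
(x2 ∧ (x4 ∨ x1)) ∨ ((x5 ∧ ¬x5) ∧ x3) = max(a, b) on (0.22, 0.38) = 0.38
¬((x2 ∧ (x4 ∨ x1)) ∨ ((x5 ∧ ¬x5) ∧ x3)) = 1 − 0.38 = 0.62

0.62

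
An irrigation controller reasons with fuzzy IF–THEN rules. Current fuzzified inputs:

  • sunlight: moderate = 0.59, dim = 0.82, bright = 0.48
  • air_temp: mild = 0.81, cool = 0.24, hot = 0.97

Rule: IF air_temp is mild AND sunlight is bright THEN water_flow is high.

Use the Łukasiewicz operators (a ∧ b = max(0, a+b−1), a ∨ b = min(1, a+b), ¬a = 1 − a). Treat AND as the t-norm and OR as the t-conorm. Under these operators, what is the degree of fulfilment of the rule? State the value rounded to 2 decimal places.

0.29

firing strength: mild=0.81, bright=0.48; AND[max(0, a+b−1)] → w = 0.29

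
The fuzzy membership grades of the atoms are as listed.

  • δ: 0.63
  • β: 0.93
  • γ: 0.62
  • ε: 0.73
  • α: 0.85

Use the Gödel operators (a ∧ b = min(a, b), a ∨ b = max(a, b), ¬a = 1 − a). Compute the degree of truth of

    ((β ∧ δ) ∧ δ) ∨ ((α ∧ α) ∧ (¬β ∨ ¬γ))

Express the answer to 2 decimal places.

0.63

β ∧ δ = min(a, b) on (0.93, 0.63) = 0.63
(β ∧ δ) ∧ δ = min(a, b) on (0.63, 0.63) = 0.63
α ∧ α = min(a, b) on (0.85, 0.85) = 0.85
¬β = 1 − 0.93 = 0.07
¬γ = 1 − 0.62 = 0.38
¬β ∨ ¬γ = max(a, b) on (0.07, 0.38) = 0.38
(α ∧ α) ∧ (¬β ∨ ¬γ) = min(a, b) on (0.85, 0.38) = 0.38
((β ∧ δ) ∧ δ) ∨ ((α ∧ α) ∧ (¬β ∨ ¬γ)) = max(a, b) on (0.63, 0.38) = 0.63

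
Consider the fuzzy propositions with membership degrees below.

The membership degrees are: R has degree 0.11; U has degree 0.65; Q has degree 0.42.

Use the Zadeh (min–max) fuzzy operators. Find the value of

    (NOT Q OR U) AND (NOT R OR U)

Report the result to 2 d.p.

0.65

NOT Q = 1 − 0.42 = 0.58
NOT Q OR U = max(a, b) on (0.58, 0.65) = 0.65
NOT R = 1 − 0.11 = 0.89
NOT R OR U = max(a, b) on (0.89, 0.65) = 0.89
(NOT Q OR U) AND (NOT R OR U) = min(a, b) on (0.65, 0.89) = 0.65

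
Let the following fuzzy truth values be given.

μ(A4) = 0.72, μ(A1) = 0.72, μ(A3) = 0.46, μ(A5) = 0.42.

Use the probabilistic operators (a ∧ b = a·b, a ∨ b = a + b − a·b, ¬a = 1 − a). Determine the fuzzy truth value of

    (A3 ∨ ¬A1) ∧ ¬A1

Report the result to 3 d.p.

0.171

¬A1 = 1 − 0.7200 = 0.2800
A3 ∨ ¬A1 = a + b − a·b on (0.4600, 0.2800) = 0.6112
¬A1 = 1 − 0.7200 = 0.2800
(A3 ∨ ¬A1) ∧ ¬A1 = a·b on (0.6112, 0.2800) = 0.1711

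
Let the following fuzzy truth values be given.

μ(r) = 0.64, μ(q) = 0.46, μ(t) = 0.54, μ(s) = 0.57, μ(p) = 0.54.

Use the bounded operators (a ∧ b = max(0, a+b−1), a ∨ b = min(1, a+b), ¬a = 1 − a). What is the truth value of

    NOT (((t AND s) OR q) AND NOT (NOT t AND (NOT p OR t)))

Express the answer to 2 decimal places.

t AND s = max(0, a+b−1) on (0.54, 0.57) = 0.11
(t AND s) OR q = min(1, a+b) on (0.11, 0.46) = 0.57
NOT t = 1 − 0.54 = 0.46
NOT p = 1 − 0.54 = 0.46
NOT p OR t = min(1, a+b) on (0.46, 0.54) = 1.00
NOT t AND (NOT p OR t) = max(0, a+b−1) on (0.46, 1.00) = 0.46
NOT (NOT t AND (NOT p OR t)) = 1 − 0.46 = 0.54
((t AND s) OR q) AND NOT (NOT t AND (NOT p OR t)) = max(0, a+b−1) on (0.57, 0.54) = 0.11
NOT (((t AND s) OR q) AND NOT (NOT t AND (NOT p OR t))) = 1 − 0.11 = 0.89

0.89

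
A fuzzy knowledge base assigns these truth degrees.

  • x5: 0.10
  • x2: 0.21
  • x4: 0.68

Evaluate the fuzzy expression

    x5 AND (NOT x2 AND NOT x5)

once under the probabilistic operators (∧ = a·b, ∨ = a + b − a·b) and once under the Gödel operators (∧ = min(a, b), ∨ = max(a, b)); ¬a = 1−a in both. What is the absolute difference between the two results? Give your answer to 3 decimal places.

Under probabilistic:
  NOT x2 = 1 − 0.2100 = 0.7900
  NOT x5 = 1 − 0.1000 = 0.9000
  NOT x2 AND NOT x5 = a·b on (0.7900, 0.9000) = 0.7110
  x5 AND (NOT x2 AND NOT x5) = a·b on (0.1000, 0.7110) = 0.0711
  → value = 0.0711
Under Gödel:
  NOT x2 = 1 − 0.21 = 0.79
  NOT x5 = 1 − 0.10 = 0.90
  NOT x2 AND NOT x5 = min(a, b) on (0.79, 0.90) = 0.79
  x5 AND (NOT x2 AND NOT x5) = min(a, b) on (0.10, 0.79) = 0.10
  → value = 0.1000
|0.0711 − 0.1000| = 0.029

0.029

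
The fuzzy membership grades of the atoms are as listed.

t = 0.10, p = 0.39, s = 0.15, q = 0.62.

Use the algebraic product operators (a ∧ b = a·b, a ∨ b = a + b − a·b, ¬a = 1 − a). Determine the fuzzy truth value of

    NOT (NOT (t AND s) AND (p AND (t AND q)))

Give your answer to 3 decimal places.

0.976

t AND s = a·b on (0.1000, 0.1500) = 0.0150
NOT (t AND s) = 1 − 0.0150 = 0.9850
t AND q = a·b on (0.1000, 0.6200) = 0.0620
p AND (t AND q) = a·b on (0.3900, 0.0620) = 0.0242
NOT (t AND s) AND (p AND (t AND q)) = a·b on (0.9850, 0.0242) = 0.0238
NOT (NOT (t AND s) AND (p AND (t AND q))) = 1 − 0.0238 = 0.9762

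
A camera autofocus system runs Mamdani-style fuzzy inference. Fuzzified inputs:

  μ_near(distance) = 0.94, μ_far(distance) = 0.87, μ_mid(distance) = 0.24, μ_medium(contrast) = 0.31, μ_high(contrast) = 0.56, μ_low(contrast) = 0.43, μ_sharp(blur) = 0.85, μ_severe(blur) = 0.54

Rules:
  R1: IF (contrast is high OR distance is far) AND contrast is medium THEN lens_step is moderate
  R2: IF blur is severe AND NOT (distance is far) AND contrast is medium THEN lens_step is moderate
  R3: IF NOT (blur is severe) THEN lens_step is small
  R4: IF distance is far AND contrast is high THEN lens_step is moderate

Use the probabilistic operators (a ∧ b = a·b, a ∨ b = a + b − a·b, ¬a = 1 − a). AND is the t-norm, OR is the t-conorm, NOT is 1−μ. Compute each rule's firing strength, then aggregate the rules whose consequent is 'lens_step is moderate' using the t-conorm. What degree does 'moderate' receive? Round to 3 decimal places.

R1: (high=0.56 OR far=0.87) = 0.9428; AND[a·b] with medium=0.31 → w = 0.2923
R2: severe=0.54, ¬far=1−0.87=0.13, medium=0.31; AND[a·b] → w = 0.0218
R3: ¬severe=1−0.54=0.46 → w = 0.4600
R4: far=0.87, high=0.56; AND[a·b] → w = 0.4872
Rules with consequent 'moderate': {R1, R2, R4} → strengths 0.2923, 0.0218, 0.4872
Aggregate via t-conorm [a + b − a·b]: 0.6450

0.645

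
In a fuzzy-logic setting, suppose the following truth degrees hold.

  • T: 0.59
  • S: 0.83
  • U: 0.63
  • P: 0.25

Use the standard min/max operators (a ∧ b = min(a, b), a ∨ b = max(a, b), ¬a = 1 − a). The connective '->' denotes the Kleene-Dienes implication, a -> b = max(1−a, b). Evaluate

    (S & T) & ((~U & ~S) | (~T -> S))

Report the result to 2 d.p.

0.59

S & T = min(a, b) on (0.83, 0.59) = 0.59
~U = 1 − 0.63 = 0.37
~S = 1 − 0.83 = 0.17
~U & ~S = min(a, b) on (0.37, 0.17) = 0.17
~T = 1 − 0.59 = 0.41
~T -> S  [Kleene-Dienes: max(1−a, b)] with a=0.41, b=0.83 → 0.83
(~U & ~S) | (~T -> S) = max(a, b) on (0.17, 0.83) = 0.83
(S & T) & ((~U & ~S) | (~T -> S)) = min(a, b) on (0.59, 0.83) = 0.59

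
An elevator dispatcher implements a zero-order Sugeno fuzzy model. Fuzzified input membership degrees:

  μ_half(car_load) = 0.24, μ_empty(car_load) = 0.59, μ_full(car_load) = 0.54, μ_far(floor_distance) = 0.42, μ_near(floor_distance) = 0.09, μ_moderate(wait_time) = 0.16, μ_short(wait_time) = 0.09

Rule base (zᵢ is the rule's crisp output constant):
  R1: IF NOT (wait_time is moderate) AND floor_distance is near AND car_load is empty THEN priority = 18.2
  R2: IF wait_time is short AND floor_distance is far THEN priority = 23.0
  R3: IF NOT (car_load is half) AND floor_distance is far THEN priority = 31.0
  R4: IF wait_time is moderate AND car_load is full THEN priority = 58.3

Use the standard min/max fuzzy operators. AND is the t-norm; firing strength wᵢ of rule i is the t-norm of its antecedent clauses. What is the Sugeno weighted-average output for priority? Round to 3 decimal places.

R1 (z=18.2): ¬moderate=1−0.16=0.84, near=0.09, empty=0.59; AND[min(a, b)] → w = 0.09
R2 (z=23.0): short=0.09, far=0.42; AND[min(a, b)] → w = 0.09
R3 (z=31.0): ¬half=1−0.24=0.76, far=0.42; AND[min(a, b)] → w = 0.42
R4 (z=58.3): moderate=0.16, full=0.54; AND[min(a, b)] → w = 0.16
Weighted average = (0.09·18.2 + 0.09·23.0 + 0.42·31.0 + 0.16·58.3) / (0.09 + 0.09 + 0.42 + 0.16)
  = 26.0560 / 0.7600 = 34.284

34.284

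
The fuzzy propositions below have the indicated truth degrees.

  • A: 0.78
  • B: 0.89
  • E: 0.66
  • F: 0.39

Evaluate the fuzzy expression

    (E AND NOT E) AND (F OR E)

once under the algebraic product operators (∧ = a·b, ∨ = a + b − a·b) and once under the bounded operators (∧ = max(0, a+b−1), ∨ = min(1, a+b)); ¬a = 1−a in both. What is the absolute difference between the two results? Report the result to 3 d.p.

0.178

Under algebraic product:
  NOT E = 1 − 0.6600 = 0.3400
  E AND NOT E = a·b on (0.6600, 0.3400) = 0.2244
  F OR E = a + b − a·b on (0.3900, 0.6600) = 0.7926
  (E AND NOT E) AND (F OR E) = a·b on (0.2244, 0.7926) = 0.1779
  → value = 0.1779
Under bounded:
  NOT E = 1 − 0.66 = 0.34
  E AND NOT E = max(0, a+b−1) on (0.66, 0.34) = 0.00
  F OR E = min(1, a+b) on (0.39, 0.66) = 1.00
  (E AND NOT E) AND (F OR E) = max(0, a+b−1) on (0.00, 1.00) = 0.00
  → value = 0.0000
|0.1779 − 0.0000| = 0.178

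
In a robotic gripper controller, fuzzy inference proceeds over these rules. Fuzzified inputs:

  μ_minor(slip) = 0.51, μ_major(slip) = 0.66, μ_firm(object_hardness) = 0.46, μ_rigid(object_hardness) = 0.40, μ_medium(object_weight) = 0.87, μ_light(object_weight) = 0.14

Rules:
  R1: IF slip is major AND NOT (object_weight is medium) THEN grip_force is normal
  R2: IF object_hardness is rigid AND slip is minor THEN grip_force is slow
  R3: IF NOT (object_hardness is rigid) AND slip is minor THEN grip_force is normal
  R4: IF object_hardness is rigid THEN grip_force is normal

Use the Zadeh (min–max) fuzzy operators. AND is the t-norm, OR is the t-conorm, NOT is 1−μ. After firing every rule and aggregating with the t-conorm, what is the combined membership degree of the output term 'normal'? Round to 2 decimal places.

0.51

R1: major=0.66, ¬medium=1−0.87=0.13; AND[min(a, b)] → w = 0.13
R2: rigid=0.40, minor=0.51; AND[min(a, b)] → w = 0.40
R3: ¬rigid=1−0.40=0.60, minor=0.51; AND[min(a, b)] → w = 0.51
R4: rigid=0.40 → w = 0.40
Rules with consequent 'normal': {R1, R3, R4} → strengths 0.13, 0.51, 0.40
Aggregate via t-conorm [max(a, b)]: 0.51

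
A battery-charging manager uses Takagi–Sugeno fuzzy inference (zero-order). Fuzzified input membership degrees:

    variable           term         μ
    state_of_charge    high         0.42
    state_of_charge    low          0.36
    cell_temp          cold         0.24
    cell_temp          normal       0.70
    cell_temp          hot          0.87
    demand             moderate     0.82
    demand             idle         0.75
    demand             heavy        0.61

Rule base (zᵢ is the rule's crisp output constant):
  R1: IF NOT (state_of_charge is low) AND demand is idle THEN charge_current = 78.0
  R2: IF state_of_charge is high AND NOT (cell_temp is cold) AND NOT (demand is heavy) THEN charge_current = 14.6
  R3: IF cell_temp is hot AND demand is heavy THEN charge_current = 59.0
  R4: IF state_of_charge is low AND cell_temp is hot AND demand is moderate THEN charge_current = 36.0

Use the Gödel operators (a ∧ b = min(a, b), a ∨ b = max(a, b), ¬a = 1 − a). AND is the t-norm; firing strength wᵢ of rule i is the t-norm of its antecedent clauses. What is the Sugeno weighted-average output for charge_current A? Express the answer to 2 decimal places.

R1 (z=78.0): ¬low=1−0.36=0.64, idle=0.75; AND[min(a, b)] → w = 0.64
R2 (z=14.6): high=0.42, ¬cold=1−0.24=0.76, ¬heavy=1−0.61=0.39; AND[min(a, b)] → w = 0.39
R3 (z=59.0): hot=0.87, heavy=0.61; AND[min(a, b)] → w = 0.61
R4 (z=36.0): low=0.36, hot=0.87, moderate=0.82; AND[min(a, b)] → w = 0.36
Weighted average = (0.64·78.0 + 0.39·14.6 + 0.61·59.0 + 0.36·36.0) / (0.64 + 0.39 + 0.61 + 0.36)
  = 104.5640 / 2.0000 = 52.28

52.28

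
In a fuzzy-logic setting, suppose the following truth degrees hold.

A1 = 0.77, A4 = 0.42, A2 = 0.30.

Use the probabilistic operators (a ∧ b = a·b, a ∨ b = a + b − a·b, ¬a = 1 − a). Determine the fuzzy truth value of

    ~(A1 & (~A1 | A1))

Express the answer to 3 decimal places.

~A1 = 1 − 0.7700 = 0.2300
~A1 | A1 = a + b − a·b on (0.2300, 0.7700) = 0.8229
A1 & (~A1 | A1) = a·b on (0.7700, 0.8229) = 0.6336
~(A1 & (~A1 | A1)) = 1 − 0.6336 = 0.3664

0.366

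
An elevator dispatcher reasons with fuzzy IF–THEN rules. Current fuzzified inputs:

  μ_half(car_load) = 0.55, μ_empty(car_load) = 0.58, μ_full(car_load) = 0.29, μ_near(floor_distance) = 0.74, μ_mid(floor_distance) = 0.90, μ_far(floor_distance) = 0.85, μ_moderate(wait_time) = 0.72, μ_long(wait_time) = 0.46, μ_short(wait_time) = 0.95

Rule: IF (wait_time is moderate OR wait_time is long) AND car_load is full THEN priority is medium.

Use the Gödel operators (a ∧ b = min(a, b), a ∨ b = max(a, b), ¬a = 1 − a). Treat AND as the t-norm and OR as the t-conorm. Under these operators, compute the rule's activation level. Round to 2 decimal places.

firing strength: (moderate=0.72 OR long=0.46) = 0.72; AND[min(a, b)] with full=0.29 → w = 0.29

0.29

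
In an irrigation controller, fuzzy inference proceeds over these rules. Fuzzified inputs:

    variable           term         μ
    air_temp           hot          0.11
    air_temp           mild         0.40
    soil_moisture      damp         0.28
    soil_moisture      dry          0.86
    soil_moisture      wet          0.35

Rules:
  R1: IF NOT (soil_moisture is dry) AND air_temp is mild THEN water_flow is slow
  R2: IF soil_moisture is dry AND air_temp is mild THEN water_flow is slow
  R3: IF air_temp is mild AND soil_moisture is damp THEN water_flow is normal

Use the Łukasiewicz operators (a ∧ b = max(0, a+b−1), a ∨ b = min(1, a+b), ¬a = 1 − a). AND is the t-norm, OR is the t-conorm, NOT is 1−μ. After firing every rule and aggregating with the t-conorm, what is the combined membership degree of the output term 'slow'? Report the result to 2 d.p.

R1: ¬dry=1−0.86=0.14, mild=0.40; AND[max(0, a+b−1)] → w = 0.00
R2: dry=0.86, mild=0.40; AND[max(0, a+b−1)] → w = 0.26
R3: mild=0.40, damp=0.28; AND[max(0, a+b−1)] → w = 0.00
Rules with consequent 'slow': {R1, R2} → strengths 0.00, 0.26
Aggregate via t-conorm [min(1, a+b)]: 0.26

0.26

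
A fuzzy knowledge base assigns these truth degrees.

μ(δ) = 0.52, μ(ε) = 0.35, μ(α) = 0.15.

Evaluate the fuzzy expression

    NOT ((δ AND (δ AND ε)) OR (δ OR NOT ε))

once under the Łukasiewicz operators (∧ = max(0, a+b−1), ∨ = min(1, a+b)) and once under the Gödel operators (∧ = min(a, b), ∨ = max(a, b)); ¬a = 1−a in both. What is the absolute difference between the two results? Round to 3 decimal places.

Under Łukasiewicz:
  δ AND ε = max(0, a+b−1) on (0.52, 0.35) = 0.00
  δ AND (δ AND ε) = max(0, a+b−1) on (0.52, 0.00) = 0.00
  NOT ε = 1 − 0.35 = 0.65
  δ OR NOT ε = min(1, a+b) on (0.52, 0.65) = 1.00
  (δ AND (δ AND ε)) OR (δ OR NOT ε) = min(1, a+b) on (0.00, 1.00) = 1.00
  NOT ((δ AND (δ AND ε)) OR (δ OR NOT ε)) = 1 − 1.00 = 0.00
  → value = 0.0000
Under Gödel:
  δ AND ε = min(a, b) on (0.52, 0.35) = 0.35
  δ AND (δ AND ε) = min(a, b) on (0.52, 0.35) = 0.35
  NOT ε = 1 − 0.35 = 0.65
  δ OR NOT ε = max(a, b) on (0.52, 0.65) = 0.65
  (δ AND (δ AND ε)) OR (δ OR NOT ε) = max(a, b) on (0.35, 0.65) = 0.65
  NOT ((δ AND (δ AND ε)) OR (δ OR NOT ε)) = 1 − 0.65 = 0.35
  → value = 0.3500
|0.0000 − 0.3500| = 0.350

0.350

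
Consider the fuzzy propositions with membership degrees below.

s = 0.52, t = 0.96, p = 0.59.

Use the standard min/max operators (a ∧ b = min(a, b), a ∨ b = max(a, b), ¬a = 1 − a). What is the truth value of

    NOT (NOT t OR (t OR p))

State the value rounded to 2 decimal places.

NOT t = 1 − 0.96 = 0.04
t OR p = max(a, b) on (0.96, 0.59) = 0.96
NOT t OR (t OR p) = max(a, b) on (0.04, 0.96) = 0.96
NOT (NOT t OR (t OR p)) = 1 − 0.96 = 0.04

0.04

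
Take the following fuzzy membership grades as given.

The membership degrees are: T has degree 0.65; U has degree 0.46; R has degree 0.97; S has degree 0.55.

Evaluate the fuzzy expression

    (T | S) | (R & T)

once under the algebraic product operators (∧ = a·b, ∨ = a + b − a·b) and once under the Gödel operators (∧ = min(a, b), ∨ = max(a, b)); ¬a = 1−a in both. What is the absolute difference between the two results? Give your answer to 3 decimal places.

Under algebraic product:
  T | S = a + b − a·b on (0.6500, 0.5500) = 0.8425
  R & T = a·b on (0.9700, 0.6500) = 0.6305
  (T | S) | (R & T) = a + b − a·b on (0.8425, 0.6305) = 0.9418
  → value = 0.9418
Under Gödel:
  T | S = max(a, b) on (0.65, 0.55) = 0.65
  R & T = min(a, b) on (0.97, 0.65) = 0.65
  (T | S) | (R & T) = max(a, b) on (0.65, 0.65) = 0.65
  → value = 0.6500
|0.9418 − 0.6500| = 0.292

0.292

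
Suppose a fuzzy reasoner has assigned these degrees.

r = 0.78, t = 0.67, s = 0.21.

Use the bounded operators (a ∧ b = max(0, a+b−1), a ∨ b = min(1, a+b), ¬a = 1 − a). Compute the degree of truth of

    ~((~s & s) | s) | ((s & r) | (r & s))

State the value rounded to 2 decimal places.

~s = 1 − 0.21 = 0.79
~s & s = max(0, a+b−1) on (0.79, 0.21) = 0.00
(~s & s) | s = min(1, a+b) on (0.00, 0.21) = 0.21
~((~s & s) | s) = 1 − 0.21 = 0.79
s & r = max(0, a+b−1) on (0.21, 0.78) = 0.00
r & s = max(0, a+b−1) on (0.78, 0.21) = 0.00
(s & r) | (r & s) = min(1, a+b) on (0.00, 0.00) = 0.00
~((~s & s) | s) | ((s & r) | (r & s)) = min(1, a+b) on (0.79, 0.00) = 0.79

0.79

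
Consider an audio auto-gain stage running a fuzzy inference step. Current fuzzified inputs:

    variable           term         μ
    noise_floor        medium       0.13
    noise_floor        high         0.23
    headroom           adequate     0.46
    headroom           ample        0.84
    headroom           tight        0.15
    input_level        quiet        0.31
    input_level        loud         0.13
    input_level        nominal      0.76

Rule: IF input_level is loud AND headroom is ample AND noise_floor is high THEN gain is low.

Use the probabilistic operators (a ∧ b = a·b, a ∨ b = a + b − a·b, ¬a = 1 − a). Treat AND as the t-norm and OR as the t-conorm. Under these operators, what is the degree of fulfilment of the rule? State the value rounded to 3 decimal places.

0.025

firing strength: loud=0.13, ample=0.84, high=0.23; AND[a·b] → w = 0.0251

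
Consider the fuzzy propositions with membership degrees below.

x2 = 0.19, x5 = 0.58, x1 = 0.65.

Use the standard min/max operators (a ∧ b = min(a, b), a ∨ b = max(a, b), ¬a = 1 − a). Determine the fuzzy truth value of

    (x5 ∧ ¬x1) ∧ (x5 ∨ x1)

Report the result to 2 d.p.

0.35

¬x1 = 1 − 0.65 = 0.35
x5 ∧ ¬x1 = min(a, b) on (0.58, 0.35) = 0.35
x5 ∨ x1 = max(a, b) on (0.58, 0.65) = 0.65
(x5 ∧ ¬x1) ∧ (x5 ∨ x1) = min(a, b) on (0.35, 0.65) = 0.35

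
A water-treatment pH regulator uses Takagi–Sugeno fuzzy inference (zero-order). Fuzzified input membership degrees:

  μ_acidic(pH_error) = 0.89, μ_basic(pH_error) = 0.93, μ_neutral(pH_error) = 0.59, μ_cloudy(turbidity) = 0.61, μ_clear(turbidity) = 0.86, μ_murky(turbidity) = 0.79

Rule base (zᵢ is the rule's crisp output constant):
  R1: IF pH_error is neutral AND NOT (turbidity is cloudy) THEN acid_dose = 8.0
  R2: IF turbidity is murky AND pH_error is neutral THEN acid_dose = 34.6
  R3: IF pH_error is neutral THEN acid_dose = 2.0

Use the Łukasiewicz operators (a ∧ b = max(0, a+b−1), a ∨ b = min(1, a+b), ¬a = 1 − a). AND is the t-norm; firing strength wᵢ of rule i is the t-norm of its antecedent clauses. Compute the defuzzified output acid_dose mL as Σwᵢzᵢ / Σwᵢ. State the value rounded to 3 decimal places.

R1 (z=8.0): neutral=0.59, ¬cloudy=1−0.61=0.39; AND[max(0, a+b−1)] → w = 0.00
R2 (z=34.6): murky=0.79, neutral=0.59; AND[max(0, a+b−1)] → w = 0.38
R3 (z=2.0): neutral=0.59 → w = 0.59
Weighted average = (0.00·8.0 + 0.38·34.6 + 0.59·2.0) / (0.00 + 0.38 + 0.59)
  = 14.3280 / 0.9700 = 14.771

14.771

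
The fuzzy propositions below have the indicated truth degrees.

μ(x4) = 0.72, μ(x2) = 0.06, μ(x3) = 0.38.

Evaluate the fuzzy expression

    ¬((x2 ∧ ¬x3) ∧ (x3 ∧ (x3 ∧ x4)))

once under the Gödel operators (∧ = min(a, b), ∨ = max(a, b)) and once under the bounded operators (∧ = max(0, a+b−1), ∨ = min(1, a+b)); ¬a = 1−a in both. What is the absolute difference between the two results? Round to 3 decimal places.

0.060

Under Gödel:
  ¬x3 = 1 − 0.38 = 0.62
  x2 ∧ ¬x3 = min(a, b) on (0.06, 0.62) = 0.06
  x3 ∧ x4 = min(a, b) on (0.38, 0.72) = 0.38
  x3 ∧ (x3 ∧ x4) = min(a, b) on (0.38, 0.38) = 0.38
  (x2 ∧ ¬x3) ∧ (x3 ∧ (x3 ∧ x4)) = min(a, b) on (0.06, 0.38) = 0.06
  ¬((x2 ∧ ¬x3) ∧ (x3 ∧ (x3 ∧ x4))) = 1 − 0.06 = 0.94
  → value = 0.9400
Under bounded:
  ¬x3 = 1 − 0.38 = 0.62
  x2 ∧ ¬x3 = max(0, a+b−1) on (0.06, 0.62) = 0.00
  x3 ∧ x4 = max(0, a+b−1) on (0.38, 0.72) = 0.10
  x3 ∧ (x3 ∧ x4) = max(0, a+b−1) on (0.38, 0.10) = 0.00
  (x2 ∧ ¬x3) ∧ (x3 ∧ (x3 ∧ x4)) = max(0, a+b−1) on (0.00, 0.00) = 0.00
  ¬((x2 ∧ ¬x3) ∧ (x3 ∧ (x3 ∧ x4))) = 1 − 0.00 = 1.00
  → value = 1.0000
|0.9400 − 1.0000| = 0.060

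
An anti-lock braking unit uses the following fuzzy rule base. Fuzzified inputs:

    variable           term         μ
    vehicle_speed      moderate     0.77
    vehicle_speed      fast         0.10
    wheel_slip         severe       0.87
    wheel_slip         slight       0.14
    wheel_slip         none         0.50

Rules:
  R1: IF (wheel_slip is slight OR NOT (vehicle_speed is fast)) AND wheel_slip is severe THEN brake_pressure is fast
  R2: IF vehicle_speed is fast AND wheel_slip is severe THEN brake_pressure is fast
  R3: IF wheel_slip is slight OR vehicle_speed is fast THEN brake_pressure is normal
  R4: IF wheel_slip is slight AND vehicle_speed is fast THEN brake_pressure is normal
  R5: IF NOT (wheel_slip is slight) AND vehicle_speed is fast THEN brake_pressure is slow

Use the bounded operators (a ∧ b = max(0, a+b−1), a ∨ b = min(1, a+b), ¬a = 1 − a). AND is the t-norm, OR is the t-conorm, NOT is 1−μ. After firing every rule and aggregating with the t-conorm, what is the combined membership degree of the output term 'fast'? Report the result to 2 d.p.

0.87

R1: (slight=0.14 OR ¬fast=1−0.10=0.90) = 1.00; AND[max(0, a+b−1)] with severe=0.87 → w = 0.87
R2: fast=0.10, severe=0.87; AND[max(0, a+b−1)] → w = 0.00
R3: slight=0.14, fast=0.10; OR[min(1, a+b)] → w = 0.24
R4: slight=0.14, fast=0.10; AND[max(0, a+b−1)] → w = 0.00
R5: ¬slight=1−0.14=0.86, fast=0.10; AND[max(0, a+b−1)] → w = 0.00
Rules with consequent 'fast': {R1, R2} → strengths 0.87, 0.00
Aggregate via t-conorm [min(1, a+b)]: 0.87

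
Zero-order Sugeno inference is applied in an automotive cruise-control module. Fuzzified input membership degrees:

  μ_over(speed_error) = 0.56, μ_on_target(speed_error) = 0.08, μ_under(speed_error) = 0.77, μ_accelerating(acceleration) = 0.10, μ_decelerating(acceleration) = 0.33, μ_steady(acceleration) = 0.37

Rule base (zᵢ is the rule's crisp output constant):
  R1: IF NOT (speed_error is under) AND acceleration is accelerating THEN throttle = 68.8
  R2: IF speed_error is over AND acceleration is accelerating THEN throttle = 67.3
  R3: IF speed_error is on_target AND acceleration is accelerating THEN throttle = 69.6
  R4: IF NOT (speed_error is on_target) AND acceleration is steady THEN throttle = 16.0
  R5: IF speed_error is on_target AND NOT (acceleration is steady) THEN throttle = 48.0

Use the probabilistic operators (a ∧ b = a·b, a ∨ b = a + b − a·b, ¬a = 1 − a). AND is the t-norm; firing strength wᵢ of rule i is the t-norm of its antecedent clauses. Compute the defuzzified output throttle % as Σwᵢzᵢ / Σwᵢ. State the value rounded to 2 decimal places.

R1 (z=68.8): ¬under=1−0.77=0.23, accelerating=0.10; AND[a·b] → w = 0.0230
R2 (z=67.3): over=0.56, accelerating=0.10; AND[a·b] → w = 0.0560
R3 (z=69.6): on_target=0.08, accelerating=0.10; AND[a·b] → w = 0.0080
R4 (z=16.0): ¬on_target=1−0.08=0.92, steady=0.37; AND[a·b] → w = 0.3404
R5 (z=48.0): on_target=0.08, ¬steady=1−0.37=0.63; AND[a·b] → w = 0.0504
Weighted average = (0.0230·68.8 + 0.0560·67.3 + 0.0080·69.6 + 0.3404·16.0 + 0.0504·48.0) / (0.0230 + 0.0560 + 0.0080 + 0.3404 + 0.0504)
  = 13.7736 / 0.4778 = 28.83

28.83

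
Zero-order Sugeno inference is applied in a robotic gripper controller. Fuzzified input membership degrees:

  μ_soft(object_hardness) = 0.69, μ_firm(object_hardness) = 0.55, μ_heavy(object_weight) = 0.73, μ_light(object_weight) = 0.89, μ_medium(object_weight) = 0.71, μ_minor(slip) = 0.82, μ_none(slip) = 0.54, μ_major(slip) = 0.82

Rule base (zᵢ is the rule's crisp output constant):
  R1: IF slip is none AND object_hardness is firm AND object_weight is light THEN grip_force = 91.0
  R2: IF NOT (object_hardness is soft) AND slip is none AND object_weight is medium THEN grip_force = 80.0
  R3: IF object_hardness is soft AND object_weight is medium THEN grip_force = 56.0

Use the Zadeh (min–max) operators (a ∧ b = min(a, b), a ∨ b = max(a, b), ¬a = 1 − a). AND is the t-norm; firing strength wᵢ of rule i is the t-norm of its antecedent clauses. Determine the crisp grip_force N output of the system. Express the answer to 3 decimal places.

R1 (z=91.0): none=0.54, firm=0.55, light=0.89; AND[min(a, b)] → w = 0.54
R2 (z=80.0): ¬soft=1−0.69=0.31, none=0.54, medium=0.71; AND[min(a, b)] → w = 0.31
R3 (z=56.0): soft=0.69, medium=0.71; AND[min(a, b)] → w = 0.69
Weighted average = (0.54·91.0 + 0.31·80.0 + 0.69·56.0) / (0.54 + 0.31 + 0.69)
  = 112.5800 / 1.5400 = 73.104

73.104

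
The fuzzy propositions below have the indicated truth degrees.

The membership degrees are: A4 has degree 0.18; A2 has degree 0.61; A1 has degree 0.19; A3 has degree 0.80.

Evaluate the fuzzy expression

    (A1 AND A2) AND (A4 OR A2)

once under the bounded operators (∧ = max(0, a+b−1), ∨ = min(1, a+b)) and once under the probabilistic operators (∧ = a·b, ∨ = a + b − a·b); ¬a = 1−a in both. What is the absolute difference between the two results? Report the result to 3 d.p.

Under bounded:
  A1 AND A2 = max(0, a+b−1) on (0.19, 0.61) = 0.00
  A4 OR A2 = min(1, a+b) on (0.18, 0.61) = 0.79
  (A1 AND A2) AND (A4 OR A2) = max(0, a+b−1) on (0.00, 0.79) = 0.00
  → value = 0.0000
Under probabilistic:
  A1 AND A2 = a·b on (0.1900, 0.6100) = 0.1159
  A4 OR A2 = a + b − a·b on (0.1800, 0.6100) = 0.6802
  (A1 AND A2) AND (A4 OR A2) = a·b on (0.1159, 0.6802) = 0.0788
  → value = 0.0788
|0.0000 − 0.0788| = 0.079

0.079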